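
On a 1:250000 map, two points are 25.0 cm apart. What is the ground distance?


ground = 25.0 cm * 250000 / 100 = 62500.0 m = 62.5 km

62.5 km


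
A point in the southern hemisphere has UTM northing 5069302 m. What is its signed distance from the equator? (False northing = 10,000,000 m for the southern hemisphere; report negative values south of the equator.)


For southern: actual = 5069302 - 10000000 = -4930698 m

-4930698 m


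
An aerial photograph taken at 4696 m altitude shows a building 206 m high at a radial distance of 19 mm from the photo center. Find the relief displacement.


d = h * r / H = 206 * 19 / 4696 = 0.83 mm

0.83 mm


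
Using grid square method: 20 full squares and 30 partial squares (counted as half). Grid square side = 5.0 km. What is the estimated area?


effective squares = 20 + 30 * 0.5 = 35.0
area = 35.0 * 25.0 = 875.0 km^2

875.0 km^2


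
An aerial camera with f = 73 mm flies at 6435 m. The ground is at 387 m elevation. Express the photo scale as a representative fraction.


scale = f / (H - h) = 73 mm / 6048 m = 73 / 6048000 = 1:82849

1:82849


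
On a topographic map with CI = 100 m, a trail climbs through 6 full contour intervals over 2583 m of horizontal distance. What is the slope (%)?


elevation change = 6 * 100 = 600 m
slope = 600 / 2583 * 100 = 23.2%

23.2%


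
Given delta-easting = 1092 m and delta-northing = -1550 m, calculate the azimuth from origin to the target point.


az = atan2(1092, -1550) = 144.8 deg
adjusted to 0-360: 144.8 degrees

144.8 degrees


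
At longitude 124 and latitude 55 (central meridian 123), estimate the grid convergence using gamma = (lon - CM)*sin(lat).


gamma = (124 - 123) * sin(55) = 1 * 0.819152 = 0.819 degrees

0.819 degrees


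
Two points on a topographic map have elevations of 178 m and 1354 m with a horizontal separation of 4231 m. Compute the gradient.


gradient = (1354 - 178) / 4231 = 1176 / 4231 = 0.2779

0.2779


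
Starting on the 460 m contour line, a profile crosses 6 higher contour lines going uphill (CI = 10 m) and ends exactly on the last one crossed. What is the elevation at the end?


elevation = 460 + 6 * 10 = 520 m

520 m


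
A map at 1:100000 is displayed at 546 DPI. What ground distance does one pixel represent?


pixel_cm = 2.54 / 546 ≈ 0.004652 cm
ground = pixel_cm * 100000 / 100 = 2.54 * 100000 / (546 * 100) = 254000 / 54600 ≈ 4.65 m

4.65 m


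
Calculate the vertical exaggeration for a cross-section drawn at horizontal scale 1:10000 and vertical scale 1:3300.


VE = horizontal_scale / vertical_scale = 10000 / 3300 ≈ 3.0

3.0x


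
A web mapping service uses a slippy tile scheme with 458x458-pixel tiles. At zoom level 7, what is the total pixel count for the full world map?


tiles per axis = 2^7 = 128
total tiles = 128^2 = 16384
pixels per axis = 128 * 458 = 58624
total pixels = 58624^2 = 3436773376

3436773376 pixels


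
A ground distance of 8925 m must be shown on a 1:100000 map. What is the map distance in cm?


map_cm = 8925 * 100 / 100000 = 8.925 cm ≈ 8.93 cm

8.93 cm


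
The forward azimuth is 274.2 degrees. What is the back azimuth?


back azimuth = (274.2 + 180) mod 360 = 94.2 degrees

94.2 degrees


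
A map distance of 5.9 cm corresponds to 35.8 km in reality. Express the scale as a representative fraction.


ground = 35.8 km = 3580000 cm; RF denominator = ground / map = 3580000 / 5.9 ≈ 606780; RF = 1:606780

1:606780


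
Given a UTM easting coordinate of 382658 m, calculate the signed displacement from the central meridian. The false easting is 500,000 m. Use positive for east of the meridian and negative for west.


displacement = 382658 - 500000 = -117342 m

-117342 m


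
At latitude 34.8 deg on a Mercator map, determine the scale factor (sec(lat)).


SF = 1 / cos(34.8) = 1 / 0.821149 = 1.218

1.218


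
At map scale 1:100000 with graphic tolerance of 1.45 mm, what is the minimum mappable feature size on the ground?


ground = 1.45 mm * 100000 / 1000 = 145.0 m

145.0 m


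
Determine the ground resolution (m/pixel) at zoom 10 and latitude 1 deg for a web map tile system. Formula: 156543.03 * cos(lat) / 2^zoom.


res = 156543.03 * cos(1) / 2^10 = 156543.03 * 0.9998477 / 1024 = 152.85 m/pixel

152.85 m/pixel


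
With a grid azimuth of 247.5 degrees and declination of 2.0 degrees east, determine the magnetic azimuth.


magnetic azimuth = grid azimuth - declination (east +ve)
mag_az = 247.5 - 2.0 = 245.5 degrees

245.5 degrees


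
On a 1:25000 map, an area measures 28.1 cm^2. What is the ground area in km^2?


ground_area = 28.1 * (25000/100)^2 = 1756250.0 m^2 = 1.75625 km^2 ≈ 1.756 km^2

1.756 km^2


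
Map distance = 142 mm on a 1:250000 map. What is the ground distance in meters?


ground = 142 mm * 250000 / 1000 = 35500.0 m

35500.0 m


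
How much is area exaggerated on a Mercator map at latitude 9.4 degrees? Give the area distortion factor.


area_distortion = 1/cos^2(9.4) = 1.027

1.027


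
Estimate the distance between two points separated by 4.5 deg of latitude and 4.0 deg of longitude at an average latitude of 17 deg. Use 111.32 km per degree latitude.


dlat_km = 4.5 * 111.32 = 500.94
dlon_km = 4.0 * 111.32 * cos(17) ≈ 425.823
dist = sqrt(500.94^2 + 425.823^2) ≈ 657.5 km

657.5 km


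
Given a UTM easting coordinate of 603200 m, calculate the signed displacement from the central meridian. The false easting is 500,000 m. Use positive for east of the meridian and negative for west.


displacement = 603200 - 500000 = 103200 m

103200 m


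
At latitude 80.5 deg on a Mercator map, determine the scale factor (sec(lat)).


SF = 1 / cos(80.5) = 1 / 0.165048 = 6.059

6.059


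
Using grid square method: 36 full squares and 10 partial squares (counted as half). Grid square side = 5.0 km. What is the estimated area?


effective squares = 36 + 10 * 0.5 = 41.0
area = 41.0 * 25.0 = 1025.0 km^2

1025.0 km^2


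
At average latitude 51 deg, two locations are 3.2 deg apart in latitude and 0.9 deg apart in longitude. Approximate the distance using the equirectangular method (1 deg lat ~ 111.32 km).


dlat_km = 3.2 * 111.32 = 356.224
dlon_km = 0.9 * 111.32 * cos(51) ≈ 63.05
dist = sqrt(356.224^2 + 63.05^2) ≈ 361.8 km

361.8 km


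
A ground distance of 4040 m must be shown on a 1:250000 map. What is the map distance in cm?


map_cm = 4040 * 100 / 250000 = 1.616 cm ≈ 1.62 cm

1.62 cm


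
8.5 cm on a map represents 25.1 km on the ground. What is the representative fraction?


ground = 25.1 km = 2510000 cm; RF denominator = ground / map = 2510000 / 8.5 ≈ 295294; RF = 1:295294

1:295294


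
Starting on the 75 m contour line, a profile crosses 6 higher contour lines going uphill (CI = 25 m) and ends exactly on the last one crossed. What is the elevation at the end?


elevation = 75 + 6 * 25 = 225 m

225 m


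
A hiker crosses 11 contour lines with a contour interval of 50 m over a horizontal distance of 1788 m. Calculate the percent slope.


elevation change = 11 * 50 = 550 m
slope = 550 / 1788 * 100 = 30.8%

30.8%


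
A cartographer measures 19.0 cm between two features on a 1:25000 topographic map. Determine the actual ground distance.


ground = 19.0 cm * 25000 / 100 = 4750.0 m = 4.75 km

4.75 km


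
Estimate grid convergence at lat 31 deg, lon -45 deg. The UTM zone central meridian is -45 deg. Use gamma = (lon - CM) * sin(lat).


gamma = (-45 - -45) * sin(31) = 0 * 0.515038 = 0.0 degrees

0.0 degrees


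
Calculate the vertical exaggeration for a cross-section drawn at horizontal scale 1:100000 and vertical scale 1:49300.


VE = horizontal_scale / vertical_scale = 100000 / 49300 ≈ 2.0

2.0x


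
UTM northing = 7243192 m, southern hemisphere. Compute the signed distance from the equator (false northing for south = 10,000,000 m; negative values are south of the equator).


For southern: actual = 7243192 - 10000000 = -2756808 m

-2756808 m


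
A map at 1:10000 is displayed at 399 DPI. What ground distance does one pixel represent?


pixel_cm = 2.54 / 399 ≈ 0.006366 cm
ground = pixel_cm * 10000 / 100 = 2.54 * 10000 / (399 * 100) = 25400 / 39900 ≈ 0.64 m

0.64 m


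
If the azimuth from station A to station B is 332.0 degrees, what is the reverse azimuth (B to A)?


back azimuth = (332.0 + 180) mod 360 = 152.0 degrees

152.0 degrees


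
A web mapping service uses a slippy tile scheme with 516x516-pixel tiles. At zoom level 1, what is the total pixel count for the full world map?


tiles per axis = 2^1 = 2
total tiles = 2^2 = 4
pixels per axis = 2 * 516 = 1032
total pixels = 1032^2 = 1065024

1065024 pixels


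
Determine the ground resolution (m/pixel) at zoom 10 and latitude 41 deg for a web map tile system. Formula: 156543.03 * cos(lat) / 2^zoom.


res = 156543.03 * cos(41) / 2^10 = 156543.03 * 0.75470958 / 1024 = 115.38 m/pixel

115.38 m/pixel


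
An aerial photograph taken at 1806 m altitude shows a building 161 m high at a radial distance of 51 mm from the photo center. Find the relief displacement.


d = h * r / H = 161 * 51 / 1806 = 4.55 mm

4.55 mm


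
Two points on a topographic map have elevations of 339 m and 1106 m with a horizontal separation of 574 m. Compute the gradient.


gradient = (1106 - 339) / 574 = 767 / 574 = 1.3362

1.3362


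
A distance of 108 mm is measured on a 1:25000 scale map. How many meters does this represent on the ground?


ground = 108 mm * 25000 / 1000 = 2700.0 m

2700.0 m


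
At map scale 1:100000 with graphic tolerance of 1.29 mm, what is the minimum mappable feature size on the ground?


ground = 1.29 mm * 100000 / 1000 = 129.0 m

129.0 m


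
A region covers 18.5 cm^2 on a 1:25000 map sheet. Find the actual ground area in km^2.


ground_area = 18.5 * (25000/100)^2 = 1156250.0 m^2 = 1.15625 km^2 ≈ 1.156 km^2

1.156 km^2


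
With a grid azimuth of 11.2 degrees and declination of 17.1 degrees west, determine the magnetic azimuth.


magnetic azimuth = grid azimuth - declination (east +ve)
mag_az = 11.2 - -17.1 = 28.3 degrees

28.3 degrees


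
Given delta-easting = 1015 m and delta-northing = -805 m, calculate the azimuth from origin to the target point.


az = atan2(1015, -805) = 128.4 deg
adjusted to 0-360: 128.4 degrees

128.4 degrees


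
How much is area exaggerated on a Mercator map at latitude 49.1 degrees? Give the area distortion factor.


area_distortion = 1/cos^2(49.1) = 2.333

2.333


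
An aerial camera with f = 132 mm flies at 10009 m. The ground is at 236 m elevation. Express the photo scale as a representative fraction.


scale = f / (H - h) = 132 mm / 9773 m = 132 / 9773000 = 1:74038

1:74038


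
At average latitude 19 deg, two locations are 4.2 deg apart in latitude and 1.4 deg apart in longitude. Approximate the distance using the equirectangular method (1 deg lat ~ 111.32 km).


dlat_km = 4.2 * 111.32 = 467.544
dlon_km = 1.4 * 111.32 * cos(19) ≈ 147.357
dist = sqrt(467.544^2 + 147.357^2) ≈ 490.2 km

490.2 km


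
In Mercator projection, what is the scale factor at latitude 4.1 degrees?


SF = 1 / cos(4.1) = 1 / 0.997441 = 1.003

1.003


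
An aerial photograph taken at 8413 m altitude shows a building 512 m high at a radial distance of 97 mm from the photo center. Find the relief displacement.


d = h * r / H = 512 * 97 / 8413 = 5.9 mm

5.9 mm


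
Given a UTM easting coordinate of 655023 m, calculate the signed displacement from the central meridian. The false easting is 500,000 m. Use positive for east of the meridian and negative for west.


displacement = 655023 - 500000 = 155023 m

155023 m


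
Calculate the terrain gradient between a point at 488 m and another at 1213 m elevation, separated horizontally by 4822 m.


gradient = (1213 - 488) / 4822 = 725 / 4822 = 0.1504

0.1504


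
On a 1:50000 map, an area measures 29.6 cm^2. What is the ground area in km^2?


ground_area = 29.6 * (50000/100)^2 = 7400000.0 m^2 = 7.4 km^2

7.4 km^2


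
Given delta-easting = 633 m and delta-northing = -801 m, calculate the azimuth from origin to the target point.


az = atan2(633, -801) = 141.7 deg
adjusted to 0-360: 141.7 degrees

141.7 degrees


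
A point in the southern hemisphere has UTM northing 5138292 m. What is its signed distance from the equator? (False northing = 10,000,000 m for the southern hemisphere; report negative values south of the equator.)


For southern: actual = 5138292 - 10000000 = -4861708 m

-4861708 m


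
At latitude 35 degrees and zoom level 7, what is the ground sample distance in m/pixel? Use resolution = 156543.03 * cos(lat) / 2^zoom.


res = 156543.03 * cos(35) / 2^7 = 156543.03 * 0.81915204 / 128 = 1001.82 m/pixel

1001.82 m/pixel


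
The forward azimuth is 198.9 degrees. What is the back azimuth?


back azimuth = (198.9 + 180) mod 360 = 18.9 degrees

18.9 degrees


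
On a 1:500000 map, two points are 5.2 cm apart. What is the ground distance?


ground = 5.2 cm * 500000 / 100 = 26000.0 m = 26.0 km

26.0 km


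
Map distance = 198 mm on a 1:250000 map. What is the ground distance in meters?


ground = 198 mm * 250000 / 1000 = 49500.0 m

49500.0 m


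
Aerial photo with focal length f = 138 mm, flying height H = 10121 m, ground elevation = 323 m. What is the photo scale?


scale = f / (H - h) = 138 mm / 9798 m = 138 / 9798000 = 1:71000

1:71000


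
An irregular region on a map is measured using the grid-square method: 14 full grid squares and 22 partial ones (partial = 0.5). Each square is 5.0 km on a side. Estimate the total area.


effective squares = 14 + 22 * 0.5 = 25.0
area = 25.0 * 25.0 = 625.0 km^2

625.0 km^2


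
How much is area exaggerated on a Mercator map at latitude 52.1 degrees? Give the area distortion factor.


area_distortion = 1/cos^2(52.1) = 2.65

2.65


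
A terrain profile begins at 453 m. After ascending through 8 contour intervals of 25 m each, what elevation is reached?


elevation = 453 + 8 * 25 = 653 m

653 m


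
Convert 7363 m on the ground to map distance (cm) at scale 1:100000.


map_cm = 7363 * 100 / 100000 = 7.363 cm ≈ 7.36 cm

7.36 cm


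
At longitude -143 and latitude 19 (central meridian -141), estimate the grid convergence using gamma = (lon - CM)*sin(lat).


gamma = (-143 - -141) * sin(19) = -2 * 0.325568 = -0.651 degrees

-0.651 degrees


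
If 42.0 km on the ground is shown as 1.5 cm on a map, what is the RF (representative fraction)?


ground = 42.0 km = 4200000 cm; RF denominator = ground / map = 4200000 / 1.5 = 2800000; RF = 1:2800000

1:2800000


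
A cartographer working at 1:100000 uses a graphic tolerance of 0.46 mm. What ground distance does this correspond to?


ground = 0.46 mm * 100000 / 1000 = 46.0 m

46.0 m


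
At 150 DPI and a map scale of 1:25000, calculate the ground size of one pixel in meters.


pixel_cm = 2.54 / 150 ≈ 0.016933 cm
ground = pixel_cm * 25000 / 100 = 2.54 * 25000 / (150 * 100) = 63500 / 15000 ≈ 4.23 m

4.23 m


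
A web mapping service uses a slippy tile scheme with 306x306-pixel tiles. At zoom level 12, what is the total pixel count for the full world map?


tiles per axis = 2^12 = 4096
total tiles = 4096^2 = 16777216
pixels per axis = 4096 * 306 = 1253376
total pixels = 1253376^2 = 1570951397376

1570951397376 pixels


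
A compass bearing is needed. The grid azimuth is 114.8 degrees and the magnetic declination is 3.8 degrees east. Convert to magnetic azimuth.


magnetic azimuth = grid azimuth - declination (east +ve)
mag_az = 114.8 - 3.8 = 111.0 degrees

111.0 degrees


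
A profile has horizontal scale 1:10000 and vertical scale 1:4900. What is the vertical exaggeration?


VE = horizontal_scale / vertical_scale = 10000 / 4900 ≈ 2.0

2.0x


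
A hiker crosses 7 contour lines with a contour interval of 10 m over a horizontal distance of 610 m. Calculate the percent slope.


elevation change = 7 * 10 = 70 m
slope = 70 / 610 * 100 = 11.5%

11.5%


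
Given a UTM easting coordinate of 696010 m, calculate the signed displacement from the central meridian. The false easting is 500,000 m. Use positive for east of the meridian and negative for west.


displacement = 696010 - 500000 = 196010 m

196010 m


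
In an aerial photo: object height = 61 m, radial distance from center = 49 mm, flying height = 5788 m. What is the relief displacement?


d = h * r / H = 61 * 49 / 5788 = 0.52 mm

0.52 mm


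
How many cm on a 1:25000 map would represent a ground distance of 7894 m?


map_cm = 7894 * 100 / 25000 = 31.576 cm ≈ 31.58 cm

31.58 cm


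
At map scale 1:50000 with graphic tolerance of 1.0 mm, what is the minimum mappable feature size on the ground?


ground = 1.0 mm * 50000 / 1000 = 50.0 m

50.0 m


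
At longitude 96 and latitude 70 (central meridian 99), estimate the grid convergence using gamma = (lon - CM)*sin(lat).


gamma = (96 - 99) * sin(70) = -3 * 0.939693 = -2.819 degrees

-2.819 degrees


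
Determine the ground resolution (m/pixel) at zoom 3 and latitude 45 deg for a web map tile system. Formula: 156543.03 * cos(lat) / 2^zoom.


res = 156543.03 * cos(45) / 2^3 = 156543.03 * 0.70710678 / 8 = 13836.58 m/pixel

13836.58 m/pixel


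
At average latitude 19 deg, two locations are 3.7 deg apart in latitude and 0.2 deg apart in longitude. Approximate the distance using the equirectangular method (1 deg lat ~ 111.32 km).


dlat_km = 3.7 * 111.32 = 411.884
dlon_km = 0.2 * 111.32 * cos(19) ≈ 21.051
dist = sqrt(411.884^2 + 21.051^2) ≈ 412.4 km

412.4 km


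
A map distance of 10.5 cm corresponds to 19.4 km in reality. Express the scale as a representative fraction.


ground = 19.4 km = 1940000 cm; RF denominator = ground / map = 1940000 / 10.5 ≈ 184762; RF = 1:184762

1:184762


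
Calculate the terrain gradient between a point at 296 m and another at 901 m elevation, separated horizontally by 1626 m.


gradient = (901 - 296) / 1626 = 605 / 1626 = 0.3721

0.3721


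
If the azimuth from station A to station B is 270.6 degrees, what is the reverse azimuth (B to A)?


back azimuth = (270.6 + 180) mod 360 = 90.6 degrees

90.6 degrees


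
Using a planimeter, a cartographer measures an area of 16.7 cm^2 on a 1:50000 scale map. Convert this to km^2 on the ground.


ground_area = 16.7 * (50000/100)^2 = 4175000.0 m^2 = 4.175 km^2

4.175 km^2


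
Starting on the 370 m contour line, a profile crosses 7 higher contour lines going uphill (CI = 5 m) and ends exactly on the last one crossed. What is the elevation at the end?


elevation = 370 + 7 * 5 = 405 m

405 m


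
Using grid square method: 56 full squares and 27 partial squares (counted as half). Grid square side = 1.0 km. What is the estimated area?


effective squares = 56 + 27 * 0.5 = 69.5
area = 69.5 * 1.0 = 69.5 km^2

69.5 km^2


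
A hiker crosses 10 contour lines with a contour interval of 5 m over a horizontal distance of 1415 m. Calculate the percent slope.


elevation change = 10 * 5 = 50 m
slope = 50 / 1415 * 100 = 3.5%

3.5%


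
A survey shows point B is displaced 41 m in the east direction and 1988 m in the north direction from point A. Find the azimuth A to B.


az = atan2(41, 1988) = 1.2 deg
adjusted to 0-360: 1.2 degrees

1.2 degrees


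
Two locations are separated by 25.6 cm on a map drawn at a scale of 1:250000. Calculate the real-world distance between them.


ground = 25.6 cm * 250000 / 100 = 64000.0 m = 64.0 km

64.0 km


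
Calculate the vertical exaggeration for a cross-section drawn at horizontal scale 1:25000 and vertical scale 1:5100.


VE = horizontal_scale / vertical_scale = 25000 / 5100 ≈ 4.9

4.9x


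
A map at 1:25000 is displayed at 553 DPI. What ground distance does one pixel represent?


pixel_cm = 2.54 / 553 ≈ 0.004593 cm
ground = pixel_cm * 25000 / 100 = 2.54 * 25000 / (553 * 100) = 63500 / 55300 ≈ 1.15 m

1.15 m


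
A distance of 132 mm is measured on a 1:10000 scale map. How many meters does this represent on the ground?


ground = 132 mm * 10000 / 1000 = 1320.0 m

1320.0 m


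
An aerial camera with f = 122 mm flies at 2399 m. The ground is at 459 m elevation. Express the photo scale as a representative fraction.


scale = f / (H - h) = 122 mm / 1940 m = 122 / 1940000 = 1:15902

1:15902


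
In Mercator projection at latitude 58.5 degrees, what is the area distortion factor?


area_distortion = 1/cos^2(58.5) = 3.663

3.663


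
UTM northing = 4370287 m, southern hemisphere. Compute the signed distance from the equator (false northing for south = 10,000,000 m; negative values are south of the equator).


For southern: actual = 4370287 - 10000000 = -5629713 m

-5629713 m


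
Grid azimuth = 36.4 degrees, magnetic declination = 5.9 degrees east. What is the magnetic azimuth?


magnetic azimuth = grid azimuth - declination (east +ve)
mag_az = 36.4 - 5.9 = 30.5 degrees

30.5 degrees


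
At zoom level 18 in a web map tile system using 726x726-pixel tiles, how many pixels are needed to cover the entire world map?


tiles per axis = 2^18 = 262144
total tiles = 262144^2 = 68719476736
pixels per axis = 262144 * 726 = 190316544
total pixels = 190316544^2 = 36220386920103936

36220386920103936 pixels


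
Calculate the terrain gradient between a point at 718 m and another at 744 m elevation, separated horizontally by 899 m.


gradient = (744 - 718) / 899 = 26 / 899 = 0.0289

0.0289


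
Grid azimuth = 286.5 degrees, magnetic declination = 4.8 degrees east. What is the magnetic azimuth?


magnetic azimuth = grid azimuth - declination (east +ve)
mag_az = 286.5 - 4.8 = 281.7 degrees

281.7 degrees


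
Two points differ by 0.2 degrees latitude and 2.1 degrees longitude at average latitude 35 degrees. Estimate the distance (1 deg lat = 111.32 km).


dlat_km = 0.2 * 111.32 = 22.264
dlon_km = 2.1 * 111.32 * cos(35) ≈ 191.495
dist = sqrt(22.264^2 + 191.495^2) ≈ 192.8 km

192.8 km


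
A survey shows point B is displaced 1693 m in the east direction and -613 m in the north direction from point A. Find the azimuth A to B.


az = atan2(1693, -613) = 109.9 deg
adjusted to 0-360: 109.9 degrees

109.9 degrees


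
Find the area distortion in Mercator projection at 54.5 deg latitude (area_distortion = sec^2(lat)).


area_distortion = 1/cos^2(54.5) = 2.965

2.965


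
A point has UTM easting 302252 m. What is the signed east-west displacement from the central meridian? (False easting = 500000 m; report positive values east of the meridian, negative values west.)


displacement = 302252 - 500000 = -197748 m

-197748 m


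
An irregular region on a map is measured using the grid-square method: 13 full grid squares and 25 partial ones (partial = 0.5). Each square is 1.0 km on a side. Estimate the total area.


effective squares = 13 + 25 * 0.5 = 25.5
area = 25.5 * 1.0 = 25.5 km^2

25.5 km^2


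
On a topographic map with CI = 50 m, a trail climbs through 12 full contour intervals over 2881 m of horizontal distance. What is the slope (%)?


elevation change = 12 * 50 = 600 m
slope = 600 / 2881 * 100 = 20.8%

20.8%


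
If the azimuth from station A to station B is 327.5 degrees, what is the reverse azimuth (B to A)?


back azimuth = (327.5 + 180) mod 360 = 147.5 degrees

147.5 degrees


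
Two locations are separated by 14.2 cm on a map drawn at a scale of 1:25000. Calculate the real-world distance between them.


ground = 14.2 cm * 25000 / 100 = 3550.0 m = 3.55 km

3.55 km


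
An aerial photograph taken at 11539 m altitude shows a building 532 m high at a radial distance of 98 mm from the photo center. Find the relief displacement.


d = h * r / H = 532 * 98 / 11539 = 4.52 mm

4.52 mm


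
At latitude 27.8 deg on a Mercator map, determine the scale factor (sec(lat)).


SF = 1 / cos(27.8) = 1 / 0.884581 = 1.13

1.13


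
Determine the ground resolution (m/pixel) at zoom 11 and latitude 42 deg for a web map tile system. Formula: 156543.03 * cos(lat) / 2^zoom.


res = 156543.03 * cos(42) / 2^11 = 156543.03 * 0.74314483 / 2048 = 56.8 m/pixel

56.8 m/pixel


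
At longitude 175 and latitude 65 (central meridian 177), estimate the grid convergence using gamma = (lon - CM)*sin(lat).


gamma = (175 - 177) * sin(65) = -2 * 0.906308 = -1.813 degrees

-1.813 degrees


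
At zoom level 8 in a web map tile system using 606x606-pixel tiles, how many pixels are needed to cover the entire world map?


tiles per axis = 2^8 = 256
total tiles = 256^2 = 65536
pixels per axis = 256 * 606 = 155136
total pixels = 155136^2 = 24067178496

24067178496 pixels


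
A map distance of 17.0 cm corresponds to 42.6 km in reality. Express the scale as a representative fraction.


ground = 42.6 km = 4260000 cm; RF denominator = ground / map = 4260000 / 17.0 ≈ 250588; RF = 1:250588

1:250588


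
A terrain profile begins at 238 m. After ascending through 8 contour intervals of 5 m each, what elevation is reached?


elevation = 238 + 8 * 5 = 278 m

278 m


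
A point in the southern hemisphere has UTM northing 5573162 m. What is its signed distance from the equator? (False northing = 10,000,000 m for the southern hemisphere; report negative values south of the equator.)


For southern: actual = 5573162 - 10000000 = -4426838 m

-4426838 m


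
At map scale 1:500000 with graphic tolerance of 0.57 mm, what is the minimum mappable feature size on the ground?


ground = 0.57 mm * 500000 / 1000 = 285.0 m

285.0 m


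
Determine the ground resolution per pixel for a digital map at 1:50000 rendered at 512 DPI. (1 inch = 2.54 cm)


pixel_cm = 2.54 / 512 ≈ 0.004961 cm
ground = pixel_cm * 50000 / 100 = 2.54 * 50000 / (512 * 100) = 127000 / 51200 ≈ 2.48 m

2.48 m


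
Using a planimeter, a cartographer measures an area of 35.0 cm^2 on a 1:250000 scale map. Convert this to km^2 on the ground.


ground_area = 35.0 * (250000/100)^2 = 218750000.0 m^2 = 218.75 km^2

218.75 km^2


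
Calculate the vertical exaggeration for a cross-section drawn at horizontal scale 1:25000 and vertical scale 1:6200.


VE = horizontal_scale / vertical_scale = 25000 / 6200 ≈ 4.0

4.0x


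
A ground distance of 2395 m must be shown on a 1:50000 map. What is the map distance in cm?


map_cm = 2395 * 100 / 50000 = 4.79 cm

4.79 cm


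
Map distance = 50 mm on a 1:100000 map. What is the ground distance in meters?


ground = 50 mm * 100000 / 1000 = 5000.0 m

5000.0 m


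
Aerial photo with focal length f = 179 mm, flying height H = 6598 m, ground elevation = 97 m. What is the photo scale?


scale = f / (H - h) = 179 mm / 6501 m = 179 / 6501000 = 1:36318

1:36318


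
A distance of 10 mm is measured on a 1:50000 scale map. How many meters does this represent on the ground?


ground = 10 mm * 50000 / 1000 = 500.0 m

500.0 m


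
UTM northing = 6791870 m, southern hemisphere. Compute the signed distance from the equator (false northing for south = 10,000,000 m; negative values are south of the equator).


For southern: actual = 6791870 - 10000000 = -3208130 m

-3208130 m


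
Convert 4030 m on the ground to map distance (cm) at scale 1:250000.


map_cm = 4030 * 100 / 250000 = 1.612 cm ≈ 1.61 cm

1.61 cm


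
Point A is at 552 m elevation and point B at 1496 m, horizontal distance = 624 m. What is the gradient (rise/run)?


gradient = (1496 - 552) / 624 = 944 / 624 = 1.5128

1.5128


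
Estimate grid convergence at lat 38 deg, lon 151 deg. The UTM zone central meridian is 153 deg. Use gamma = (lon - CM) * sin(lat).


gamma = (151 - 153) * sin(38) = -2 * 0.615661 = -1.231 degrees

-1.231 degrees


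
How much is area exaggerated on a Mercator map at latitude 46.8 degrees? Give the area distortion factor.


area_distortion = 1/cos^2(46.8) = 2.134

2.134


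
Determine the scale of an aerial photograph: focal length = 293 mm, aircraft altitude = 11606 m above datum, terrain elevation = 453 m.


scale = f / (H - h) = 293 mm / 11153 m = 293 / 11153000 = 1:38065

1:38065


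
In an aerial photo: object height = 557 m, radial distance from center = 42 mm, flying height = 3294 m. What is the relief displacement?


d = h * r / H = 557 * 42 / 3294 = 7.1 mm

7.1 mm


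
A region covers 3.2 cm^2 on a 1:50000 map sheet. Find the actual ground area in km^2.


ground_area = 3.2 * (50000/100)^2 = 800000.0 m^2 = 0.8 km^2

0.8 km^2


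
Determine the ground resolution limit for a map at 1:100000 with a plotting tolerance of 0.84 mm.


ground = 0.84 mm * 100000 / 1000 = 84.0 m

84.0 m


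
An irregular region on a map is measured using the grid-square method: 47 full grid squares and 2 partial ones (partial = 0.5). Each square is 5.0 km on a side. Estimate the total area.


effective squares = 47 + 2 * 0.5 = 48.0
area = 48.0 * 25.0 = 1200.0 km^2

1200.0 km^2


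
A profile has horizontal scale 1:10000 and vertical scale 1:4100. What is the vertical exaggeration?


VE = horizontal_scale / vertical_scale = 10000 / 4100 ≈ 2.4

2.4x


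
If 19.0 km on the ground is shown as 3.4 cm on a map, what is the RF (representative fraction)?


ground = 19.0 km = 1900000 cm; RF denominator = ground / map = 1900000 / 3.4 ≈ 558824; RF = 1:558824

1:558824


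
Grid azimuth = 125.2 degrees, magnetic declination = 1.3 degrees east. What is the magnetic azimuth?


magnetic azimuth = grid azimuth - declination (east +ve)
mag_az = 125.2 - 1.3 = 123.9 degrees

123.9 degrees


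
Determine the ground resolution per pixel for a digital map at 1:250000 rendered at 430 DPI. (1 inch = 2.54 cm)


pixel_cm = 2.54 / 430 ≈ 0.005907 cm
ground = pixel_cm * 250000 / 100 = 2.54 * 250000 / (430 * 100) = 635000 / 43000 ≈ 14.77 m

14.77 m


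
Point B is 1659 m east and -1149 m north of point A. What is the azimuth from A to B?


az = atan2(1659, -1149) = 124.7 deg
adjusted to 0-360: 124.7 degrees

124.7 degrees


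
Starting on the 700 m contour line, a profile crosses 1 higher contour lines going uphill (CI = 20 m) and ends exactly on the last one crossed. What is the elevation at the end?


elevation = 700 + 1 * 20 = 720 m

720 m


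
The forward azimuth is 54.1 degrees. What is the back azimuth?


back azimuth = (54.1 + 180) mod 360 = 234.1 degrees

234.1 degrees


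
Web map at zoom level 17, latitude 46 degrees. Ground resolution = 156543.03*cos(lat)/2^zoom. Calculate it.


res = 156543.03 * cos(46) / 2^17 = 156543.03 * 0.69465837 / 131072 = 0.83 m/pixel

0.83 m/pixel


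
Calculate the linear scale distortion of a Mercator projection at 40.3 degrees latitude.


SF = 1 / cos(40.3) = 1 / 0.762668 = 1.311

1.311


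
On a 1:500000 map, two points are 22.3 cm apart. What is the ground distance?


ground = 22.3 cm * 500000 / 100 = 111500.0 m = 111.5 km

111.5 km


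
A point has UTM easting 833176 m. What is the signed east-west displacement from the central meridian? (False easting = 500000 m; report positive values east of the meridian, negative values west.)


displacement = 833176 - 500000 = 333176 m

333176 m


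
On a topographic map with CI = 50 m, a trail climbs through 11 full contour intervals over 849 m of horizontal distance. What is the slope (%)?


elevation change = 11 * 50 = 550 m
slope = 550 / 849 * 100 = 64.8%

64.8%


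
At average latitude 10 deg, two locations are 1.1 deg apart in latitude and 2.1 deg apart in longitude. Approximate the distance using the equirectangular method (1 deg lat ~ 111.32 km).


dlat_km = 1.1 * 111.32 = 122.452
dlon_km = 2.1 * 111.32 * cos(10) ≈ 230.22
dist = sqrt(122.452^2 + 230.22^2) ≈ 260.8 km

260.8 km


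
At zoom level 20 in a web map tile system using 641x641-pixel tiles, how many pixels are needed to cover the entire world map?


tiles per axis = 2^20 = 1048576
total tiles = 1048576^2 = 1099511627776
pixels per axis = 1048576 * 641 = 672137216
total pixels = 672137216^2 = 451768437132230656

451768437132230656 pixels


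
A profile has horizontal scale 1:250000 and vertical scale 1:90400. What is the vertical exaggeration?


VE = horizontal_scale / vertical_scale = 250000 / 90400 ≈ 2.8

2.8x


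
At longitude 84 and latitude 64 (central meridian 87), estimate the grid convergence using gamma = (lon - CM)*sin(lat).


gamma = (84 - 87) * sin(64) = -3 * 0.898794 = -2.696 degrees

-2.696 degrees


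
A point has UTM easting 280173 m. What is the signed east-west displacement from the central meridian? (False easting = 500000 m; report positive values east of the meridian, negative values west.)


displacement = 280173 - 500000 = -219827 m

-219827 m


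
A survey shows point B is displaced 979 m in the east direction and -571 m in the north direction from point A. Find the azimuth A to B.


az = atan2(979, -571) = 120.3 deg
adjusted to 0-360: 120.3 degrees

120.3 degrees


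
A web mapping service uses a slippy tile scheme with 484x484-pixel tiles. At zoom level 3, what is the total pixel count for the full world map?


tiles per axis = 2^3 = 8
total tiles = 8^2 = 64
pixels per axis = 8 * 484 = 3872
total pixels = 3872^2 = 14992384

14992384 pixels


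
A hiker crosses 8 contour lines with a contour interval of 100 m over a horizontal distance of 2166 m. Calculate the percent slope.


elevation change = 8 * 100 = 800 m
slope = 800 / 2166 * 100 = 36.9%

36.9%


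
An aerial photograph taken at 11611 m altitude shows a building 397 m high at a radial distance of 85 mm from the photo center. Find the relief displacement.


d = h * r / H = 397 * 85 / 11611 = 2.91 mm

2.91 mm


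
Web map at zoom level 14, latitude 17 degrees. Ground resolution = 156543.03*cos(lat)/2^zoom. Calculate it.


res = 156543.03 * cos(17) / 2^14 = 156543.03 * 0.95630476 / 16384 = 9.14 m/pixel

9.14 m/pixel


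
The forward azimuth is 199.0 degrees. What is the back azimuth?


back azimuth = (199.0 + 180) mod 360 = 19.0 degrees

19.0 degrees


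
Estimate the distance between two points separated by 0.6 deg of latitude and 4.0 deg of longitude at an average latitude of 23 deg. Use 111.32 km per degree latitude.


dlat_km = 0.6 * 111.32 = 66.792
dlon_km = 4.0 * 111.32 * cos(23) ≈ 409.882
dist = sqrt(66.792^2 + 409.882^2) ≈ 415.3 km

415.3 km


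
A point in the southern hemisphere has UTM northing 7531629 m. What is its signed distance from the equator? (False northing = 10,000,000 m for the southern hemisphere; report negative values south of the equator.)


For southern: actual = 7531629 - 10000000 = -2468371 m

-2468371 m


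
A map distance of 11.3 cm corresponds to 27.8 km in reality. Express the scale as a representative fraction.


ground = 27.8 km = 2780000 cm; RF denominator = ground / map = 2780000 / 11.3 ≈ 246018; RF = 1:246018

1:246018


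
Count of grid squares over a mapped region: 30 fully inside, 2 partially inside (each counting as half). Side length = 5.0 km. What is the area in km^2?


effective squares = 30 + 2 * 0.5 = 31.0
area = 31.0 * 25.0 = 775.0 km^2

775.0 km^2


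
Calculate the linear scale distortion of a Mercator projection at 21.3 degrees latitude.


SF = 1 / cos(21.3) = 1 / 0.931691 = 1.073

1.073


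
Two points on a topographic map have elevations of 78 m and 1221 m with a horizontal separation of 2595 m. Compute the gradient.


gradient = (1221 - 78) / 2595 = 1143 / 2595 = 0.4405

0.4405


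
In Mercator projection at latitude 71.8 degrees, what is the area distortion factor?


area_distortion = 1/cos^2(71.8) = 10.251

10.251


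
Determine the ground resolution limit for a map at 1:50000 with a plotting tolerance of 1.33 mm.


ground = 1.33 mm * 50000 / 1000 = 66.5 m

66.5 m


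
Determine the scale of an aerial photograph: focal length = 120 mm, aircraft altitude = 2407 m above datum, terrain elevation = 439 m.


scale = f / (H - h) = 120 mm / 1968 m = 120 / 1968000 = 1:16400

1:16400


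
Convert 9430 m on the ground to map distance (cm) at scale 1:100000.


map_cm = 9430 * 100 / 100000 = 9.43 cm

9.43 cm


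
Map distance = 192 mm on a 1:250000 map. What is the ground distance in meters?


ground = 192 mm * 250000 / 1000 = 48000.0 m

48000.0 m


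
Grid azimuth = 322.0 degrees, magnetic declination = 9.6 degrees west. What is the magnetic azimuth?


magnetic azimuth = grid azimuth - declination (east +ve)
mag_az = 322.0 - -9.6 = 331.6 degrees

331.6 degrees


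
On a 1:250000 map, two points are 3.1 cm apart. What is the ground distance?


ground = 3.1 cm * 250000 / 100 = 7750.0 m = 7.75 km

7.75 km


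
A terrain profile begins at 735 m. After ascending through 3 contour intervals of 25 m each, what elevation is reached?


elevation = 735 + 3 * 25 = 810 m

810 m


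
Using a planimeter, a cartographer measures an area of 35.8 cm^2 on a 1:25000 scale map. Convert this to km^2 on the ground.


ground_area = 35.8 * (25000/100)^2 = 2237500.0 m^2 = 2.2375 km^2 ≈ 2.238 km^2

2.238 km^2


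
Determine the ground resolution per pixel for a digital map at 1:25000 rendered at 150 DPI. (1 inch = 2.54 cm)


pixel_cm = 2.54 / 150 ≈ 0.016933 cm
ground = pixel_cm * 25000 / 100 = 2.54 * 25000 / (150 * 100) = 63500 / 15000 ≈ 4.23 m

4.23 m


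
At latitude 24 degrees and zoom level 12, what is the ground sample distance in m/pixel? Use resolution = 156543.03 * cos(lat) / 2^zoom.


res = 156543.03 * cos(24) / 2^12 = 156543.03 * 0.91354546 / 4096 = 34.91 m/pixel

34.91 m/pixel


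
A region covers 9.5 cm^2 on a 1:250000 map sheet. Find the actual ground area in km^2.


ground_area = 9.5 * (250000/100)^2 = 59375000.0 m^2 = 59.375 km^2

59.375 km^2


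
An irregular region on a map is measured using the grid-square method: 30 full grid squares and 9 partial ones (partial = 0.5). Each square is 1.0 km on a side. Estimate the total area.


effective squares = 30 + 9 * 0.5 = 34.5
area = 34.5 * 1.0 = 34.5 km^2

34.5 km^2


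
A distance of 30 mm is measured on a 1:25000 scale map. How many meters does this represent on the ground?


ground = 30 mm * 25000 / 1000 = 750.0 m

750.0 m


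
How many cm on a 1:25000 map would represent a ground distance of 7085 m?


map_cm = 7085 * 100 / 25000 = 28.34 cm

28.34 cm


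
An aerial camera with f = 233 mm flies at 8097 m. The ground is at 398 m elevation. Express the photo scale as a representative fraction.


scale = f / (H - h) = 233 mm / 7699 m = 233 / 7699000 = 1:33043

1:33043


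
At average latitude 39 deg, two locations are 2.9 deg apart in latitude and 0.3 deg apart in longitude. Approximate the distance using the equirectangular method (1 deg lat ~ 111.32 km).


dlat_km = 2.9 * 111.32 = 322.828
dlon_km = 0.3 * 111.32 * cos(39) ≈ 25.954
dist = sqrt(322.828^2 + 25.954^2) ≈ 323.9 km

323.9 km


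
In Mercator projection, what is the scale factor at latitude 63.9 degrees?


SF = 1 / cos(63.9) = 1 / 0.439939 = 2.273

2.273


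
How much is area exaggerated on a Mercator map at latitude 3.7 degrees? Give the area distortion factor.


area_distortion = 1/cos^2(3.7) = 1.004

1.004


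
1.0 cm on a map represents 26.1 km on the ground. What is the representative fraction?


ground = 26.1 km = 2610000 cm; RF denominator = ground / map = 2610000 / 1.0 = 2610000; RF = 1:2610000

1:2610000


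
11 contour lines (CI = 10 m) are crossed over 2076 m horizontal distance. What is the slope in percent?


elevation change = 11 * 10 = 110 m
slope = 110 / 2076 * 100 = 5.3%

5.3%
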